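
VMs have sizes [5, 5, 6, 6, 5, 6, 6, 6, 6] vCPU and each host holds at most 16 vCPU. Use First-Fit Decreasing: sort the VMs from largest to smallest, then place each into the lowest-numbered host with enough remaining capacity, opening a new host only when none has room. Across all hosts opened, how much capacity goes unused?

13

Sorted descending: 6, 6, 6, 6, 6, 6, 5, 5, 5.
Put 6 vCPU in host 1; 10 vCPU remain.
Put 6 vCPU in host 1; 4 vCPU remain.
Put 6 vCPU in host 2; 10 vCPU remain.
Put 6 vCPU in host 2; 4 vCPU remain.
Put 6 vCPU in host 3; 10 vCPU remain.
Put 6 vCPU in host 3; 4 vCPU remain.
Put 5 vCPU in host 4; 11 vCPU remain.
Put 5 vCPU in host 4; 6 vCPU remain.
Put 5 vCPU in host 4; 1 vCPU remain.
4 hosts × 16 vCPU = 64 vCPU; used 51 vCPU; unused 13 vCPU.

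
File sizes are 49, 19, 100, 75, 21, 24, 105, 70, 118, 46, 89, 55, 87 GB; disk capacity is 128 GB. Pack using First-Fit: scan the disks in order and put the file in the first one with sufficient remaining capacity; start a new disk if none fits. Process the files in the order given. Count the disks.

8 disks

disk 1: place 49 GB, 79 GB left
disk 1: place 19 GB, 60 GB left
disk 2: place 100 GB, 28 GB left
disk 3: place 75 GB, 53 GB left
disk 1: place 21 GB, 39 GB left
disk 1: place 24 GB, 15 GB left
disk 4: place 105 GB, 23 GB left
disk 5: place 70 GB, 58 GB left
disk 6: place 118 GB, 10 GB left
disk 3: place 46 GB, 7 GB left
disk 7: place 89 GB, 39 GB left
disk 5: place 55 GB, 3 GB left
disk 8: place 87 GB, 41 GB left
Final disks: [49,19,21,24] [100] [75,46] [105] [70,55] [118] [89] [87].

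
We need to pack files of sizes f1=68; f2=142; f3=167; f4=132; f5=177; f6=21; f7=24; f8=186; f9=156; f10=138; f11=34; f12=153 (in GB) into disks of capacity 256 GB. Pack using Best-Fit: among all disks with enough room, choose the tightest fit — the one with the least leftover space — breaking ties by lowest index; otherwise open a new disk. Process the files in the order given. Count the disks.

disk 1: place f1 (68 GB), 188 GB left
disk 1: place f2 (142 GB), 46 GB left
disk 2: place f3 (167 GB), 89 GB left
disk 3: place f4 (132 GB), 124 GB left
disk 4: place f5 (177 GB), 79 GB left
disk 1: place f6 (21 GB), 25 GB left
disk 1: place f7 (24 GB), 1 GB left
disk 5: place f8 (186 GB), 70 GB left
disk 6: place f9 (156 GB), 100 GB left
disk 7: place f10 (138 GB), 118 GB left
disk 5: place f11 (34 GB), 36 GB left
disk 8: place f12 (153 GB), 103 GB left
Final disks: [68,142,21,24] [167] [132] [177] [186,34] [156] [138] [153].

8 disks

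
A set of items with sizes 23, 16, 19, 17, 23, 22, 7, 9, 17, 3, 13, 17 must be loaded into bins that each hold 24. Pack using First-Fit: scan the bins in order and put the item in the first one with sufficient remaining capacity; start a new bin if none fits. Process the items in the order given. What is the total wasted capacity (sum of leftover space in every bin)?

Put 23 in bin 1; 1 remain.
Put 16 in bin 2; 8 remain.
Put 19 in bin 3; 5 remain.
Put 17 in bin 4; 7 remain.
Put 23 in bin 5; 1 remain.
Put 22 in bin 6; 2 remain.
Put 7 in bin 2; 1 remain.
Put 9 in bin 7; 15 remain.
Put 17 in bin 8; 7 remain.
Put 3 in bin 3; 2 remain.
Put 13 in bin 7; 2 remain.
Put 17 in bin 9; 7 remain.
9 bins × 24 = 216; used 186; unused 30.

30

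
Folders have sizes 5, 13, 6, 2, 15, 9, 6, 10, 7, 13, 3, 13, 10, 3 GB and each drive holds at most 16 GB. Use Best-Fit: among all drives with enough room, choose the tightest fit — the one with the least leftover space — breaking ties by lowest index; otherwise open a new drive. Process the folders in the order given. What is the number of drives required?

drive 1: place 5 GB, 11 GB left
drive 2: place 13 GB, 3 GB left
drive 1: place 6 GB, 5 GB left
drive 2: place 2 GB, 1 GB left
drive 3: place 15 GB, 1 GB left
drive 4: place 9 GB, 7 GB left
drive 4: place 6 GB, 1 GB left
drive 5: place 10 GB, 6 GB left
drive 6: place 7 GB, 9 GB left
drive 7: place 13 GB, 3 GB left
drive 7: place 3 GB, 0 GB left
drive 8: place 13 GB, 3 GB left
drive 9: place 10 GB, 6 GB left
drive 8: place 3 GB, 0 GB left
Final drives: [5,6] [13,2] [15] [9,6] [10] [7] [13,3] [13,3] [10].

9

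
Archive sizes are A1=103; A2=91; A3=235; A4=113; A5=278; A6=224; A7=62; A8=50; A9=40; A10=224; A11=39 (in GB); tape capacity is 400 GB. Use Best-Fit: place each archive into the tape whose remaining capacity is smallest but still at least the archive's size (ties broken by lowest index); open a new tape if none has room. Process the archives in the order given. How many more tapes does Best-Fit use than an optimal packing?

1

Best-Fit: [103,91] [235,113,50] [278,62,40] [224,39] [224] → 5 tapes.
Total size 1459 GB; any packing needs at least ⌈1459/400⌉ = 4 tapes.
An optimal packing achieves that bound: [278,113] [235,103,62] [224,91,50] [224,40,39] → 4 tapes.
Excess: 5 − 4 = 1.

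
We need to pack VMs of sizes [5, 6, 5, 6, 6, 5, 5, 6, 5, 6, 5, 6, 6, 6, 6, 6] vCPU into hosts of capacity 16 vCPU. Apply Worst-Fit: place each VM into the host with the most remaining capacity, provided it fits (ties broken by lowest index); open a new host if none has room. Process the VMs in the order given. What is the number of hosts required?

Put 5 vCPU in host 1; 11 vCPU remain.
Put 6 vCPU in host 1; 5 vCPU remain.
Put 5 vCPU in host 1; 0 vCPU remain.
Put 6 vCPU in host 2; 10 vCPU remain.
Put 6 vCPU in host 2; 4 vCPU remain.
Put 5 vCPU in host 3; 11 vCPU remain.
Put 5 vCPU in host 3; 6 vCPU remain.
Put 6 vCPU in host 3; 0 vCPU remain.
Put 5 vCPU in host 4; 11 vCPU remain.
Put 6 vCPU in host 4; 5 vCPU remain.
Put 5 vCPU in host 4; 0 vCPU remain.
Put 6 vCPU in host 5; 10 vCPU remain.
Put 6 vCPU in host 5; 4 vCPU remain.
Put 6 vCPU in host 6; 10 vCPU remain.
Put 6 vCPU in host 6; 4 vCPU remain.
Put 6 vCPU in host 7; 10 vCPU remain.

7 hosts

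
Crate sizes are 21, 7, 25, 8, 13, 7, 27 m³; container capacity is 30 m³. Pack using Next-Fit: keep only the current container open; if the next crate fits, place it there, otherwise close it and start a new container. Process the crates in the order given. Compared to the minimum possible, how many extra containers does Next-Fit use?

0

Next-Fit: [21,7] [25] [8,13,7] [27] → 4 containers.
Total size 108 m³; any packing needs at least ⌈108/30⌉ = 4 containers.
So 4 is already optimal.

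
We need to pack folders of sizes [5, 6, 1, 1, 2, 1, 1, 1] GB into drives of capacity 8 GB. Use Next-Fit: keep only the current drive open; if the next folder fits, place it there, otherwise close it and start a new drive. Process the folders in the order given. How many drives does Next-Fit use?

3

Put 5 GB in drive 1; 3 GB remain.
Put 6 GB in drive 2; 2 GB remain.
Put 1 GB in drive 2; 1 GB remain.
Put 1 GB in drive 2; 0 GB remain.
Put 2 GB in drive 3; 6 GB remain.
Put 1 GB in drive 3; 5 GB remain.
Put 1 GB in drive 3; 4 GB remain.
Put 1 GB in drive 3; 3 GB remain.
Final drives: [5] [6,1,1] [2,1,1,1].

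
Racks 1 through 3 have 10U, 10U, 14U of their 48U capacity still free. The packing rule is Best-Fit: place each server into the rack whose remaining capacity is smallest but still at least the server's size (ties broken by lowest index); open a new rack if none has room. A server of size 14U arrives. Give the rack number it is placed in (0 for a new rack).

3

Racks with room: rack 3 (14U).
Tightest fit is rack 3 with 14U free.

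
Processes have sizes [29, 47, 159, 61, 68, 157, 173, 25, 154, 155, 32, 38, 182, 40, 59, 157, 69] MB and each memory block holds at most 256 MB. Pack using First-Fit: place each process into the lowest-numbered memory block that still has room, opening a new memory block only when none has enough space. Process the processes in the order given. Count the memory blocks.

29 MB → memory block 1 (remaining 227 MB)
47 MB → memory block 1 (remaining 180 MB)
159 MB → memory block 1 (remaining 21 MB)
61 MB → memory block 2 (remaining 195 MB)
68 MB → memory block 2 (remaining 127 MB)
157 MB → memory block 3 (remaining 99 MB)
173 MB → memory block 4 (remaining 83 MB)
25 MB → memory block 2 (remaining 102 MB)
154 MB → memory block 5 (remaining 102 MB)
155 MB → memory block 6 (remaining 101 MB)
32 MB → memory block 2 (remaining 70 MB)
38 MB → memory block 2 (remaining 32 MB)
182 MB → memory block 7 (remaining 74 MB)
40 MB → memory block 3 (remaining 59 MB)
59 MB → memory block 3 (remaining 0 MB)
157 MB → memory block 8 (remaining 99 MB)
69 MB → memory block 4 (remaining 14 MB)
Final memory blocks: [29,47,159] [61,68,25,32,38] [157,40,59] [173,69] [154] [155] [182] [157].

8 memory blocks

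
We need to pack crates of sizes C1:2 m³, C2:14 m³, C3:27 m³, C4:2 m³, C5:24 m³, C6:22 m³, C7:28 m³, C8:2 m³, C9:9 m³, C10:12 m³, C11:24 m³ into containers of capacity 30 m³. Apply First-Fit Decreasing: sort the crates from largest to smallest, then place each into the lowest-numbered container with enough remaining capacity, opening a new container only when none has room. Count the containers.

Sorted descending: 28, 27, 24, 24, 22, 14, 12, 9, 2, 2, 2.
28 m³ → container 1 (remaining 2 m³)
27 m³ → container 2 (remaining 3 m³)
24 m³ → container 3 (remaining 6 m³)
24 m³ → container 4 (remaining 6 m³)
22 m³ → container 5 (remaining 8 m³)
14 m³ → container 6 (remaining 16 m³)
12 m³ → container 6 (remaining 4 m³)
9 m³ → container 7 (remaining 21 m³)
2 m³ → container 1 (remaining 0 m³)
2 m³ → container 2 (remaining 1 m³)
2 m³ → container 3 (remaining 4 m³)

7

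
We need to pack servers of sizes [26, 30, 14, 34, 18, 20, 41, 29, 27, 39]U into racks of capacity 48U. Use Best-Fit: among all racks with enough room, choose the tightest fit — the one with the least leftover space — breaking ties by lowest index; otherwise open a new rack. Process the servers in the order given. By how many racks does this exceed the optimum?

0

Best-Fit: [26,18] [30,14] [34] [20,27] [41] [29] [39] → 7 racks.
7 servers exceed 24U (half the capacity), and no two of those can share a rack, so at least 7 racks are needed.
So 7 is already optimal.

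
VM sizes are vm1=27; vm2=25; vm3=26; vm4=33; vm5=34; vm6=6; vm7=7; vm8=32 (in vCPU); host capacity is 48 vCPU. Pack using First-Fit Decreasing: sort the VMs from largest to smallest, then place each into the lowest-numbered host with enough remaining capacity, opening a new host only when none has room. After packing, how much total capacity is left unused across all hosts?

98

Sorted descending: 34, 33, 32, 27, 26, 25, 7, 6.
Put 34 vCPU in host 1; 14 vCPU remain.
Put 33 vCPU in host 2; 15 vCPU remain.
Put 32 vCPU in host 3; 16 vCPU remain.
Put 27 vCPU in host 4; 21 vCPU remain.
Put 26 vCPU in host 5; 22 vCPU remain.
Put 25 vCPU in host 6; 23 vCPU remain.
Put 7 vCPU in host 1; 7 vCPU remain.
Put 6 vCPU in host 1; 1 vCPU remain.
6 hosts × 48 vCPU = 288 vCPU; used 190 vCPU; unused 98 vCPU.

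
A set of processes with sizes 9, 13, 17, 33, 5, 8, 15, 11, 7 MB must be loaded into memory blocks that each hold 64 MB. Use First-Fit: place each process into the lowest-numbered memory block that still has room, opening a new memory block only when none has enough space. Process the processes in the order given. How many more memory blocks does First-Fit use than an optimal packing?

First-Fit: [9,13,17,5,8,11] [33,15,7] → 2 memory blocks.
Total size 118 MB; any packing needs at least ⌈118/64⌉ = 2 memory blocks.
So 2 is already optimal.

0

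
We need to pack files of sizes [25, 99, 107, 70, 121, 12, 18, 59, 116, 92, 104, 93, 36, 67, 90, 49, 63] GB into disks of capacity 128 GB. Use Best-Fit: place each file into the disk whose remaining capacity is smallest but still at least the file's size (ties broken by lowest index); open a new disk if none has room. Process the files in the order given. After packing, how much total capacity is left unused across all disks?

25 GB → disk 1 (remaining 103 GB)
99 GB → disk 1 (remaining 4 GB)
107 GB → disk 2 (remaining 21 GB)
70 GB → disk 3 (remaining 58 GB)
121 GB → disk 4 (remaining 7 GB)
12 GB → disk 2 (remaining 9 GB)
18 GB → disk 3 (remaining 40 GB)
59 GB → disk 5 (remaining 69 GB)
116 GB → disk 6 (remaining 12 GB)
92 GB → disk 7 (remaining 36 GB)
104 GB → disk 8 (remaining 24 GB)
93 GB → disk 9 (remaining 35 GB)
36 GB → disk 7 (remaining 0 GB)
67 GB → disk 5 (remaining 2 GB)
90 GB → disk 10 (remaining 38 GB)
49 GB → disk 11 (remaining 79 GB)
63 GB → disk 11 (remaining 16 GB)
11 disks × 128 GB = 1408 GB; used 1221 GB; unused 187 GB.

187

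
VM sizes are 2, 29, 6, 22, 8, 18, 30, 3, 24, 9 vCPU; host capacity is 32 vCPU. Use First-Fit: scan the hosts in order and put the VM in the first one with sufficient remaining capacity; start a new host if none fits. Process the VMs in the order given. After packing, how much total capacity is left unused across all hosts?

41

host 1: place 2 vCPU, 30 vCPU left
host 1: place 29 vCPU, 1 vCPU left
host 2: place 6 vCPU, 26 vCPU left
host 2: place 22 vCPU, 4 vCPU left
host 3: place 8 vCPU, 24 vCPU left
host 3: place 18 vCPU, 6 vCPU left
host 4: place 30 vCPU, 2 vCPU left
host 2: place 3 vCPU, 1 vCPU left
host 5: place 24 vCPU, 8 vCPU left
host 6: place 9 vCPU, 23 vCPU left
6 hosts × 32 vCPU = 192 vCPU; used 151 vCPU; unused 41 vCPU.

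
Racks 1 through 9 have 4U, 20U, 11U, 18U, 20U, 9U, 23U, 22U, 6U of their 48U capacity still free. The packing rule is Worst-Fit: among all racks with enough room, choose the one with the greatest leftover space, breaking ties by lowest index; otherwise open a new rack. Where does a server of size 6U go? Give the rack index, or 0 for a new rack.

Racks with room: rack 2 (20U), rack 3 (11U), rack 4 (18U), rack 5 (20U), rack 6 (9U), rack 7 (23U), rack 8 (22U), rack 9 (6U).
Most room is rack 7 with 23U free.

7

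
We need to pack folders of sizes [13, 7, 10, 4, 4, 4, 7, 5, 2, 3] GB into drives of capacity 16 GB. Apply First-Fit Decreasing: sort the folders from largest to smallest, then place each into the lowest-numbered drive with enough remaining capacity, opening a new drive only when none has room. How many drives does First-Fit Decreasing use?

Sorted descending: 13, 10, 7, 7, 5, 4, 4, 4, 3, 2.
Put 13 GB in drive 1; 3 GB remain.
Put 10 GB in drive 2; 6 GB remain.
Put 7 GB in drive 3; 9 GB remain.
Put 7 GB in drive 3; 2 GB remain.
Put 5 GB in drive 2; 1 GB remain.
Put 4 GB in drive 4; 12 GB remain.
Put 4 GB in drive 4; 8 GB remain.
Put 4 GB in drive 4; 4 GB remain.
Put 3 GB in drive 1; 0 GB remain.
Put 2 GB in drive 3; 0 GB remain.
Final drives: [13,3] [10,5] [7,7,2] [4,4,4].

4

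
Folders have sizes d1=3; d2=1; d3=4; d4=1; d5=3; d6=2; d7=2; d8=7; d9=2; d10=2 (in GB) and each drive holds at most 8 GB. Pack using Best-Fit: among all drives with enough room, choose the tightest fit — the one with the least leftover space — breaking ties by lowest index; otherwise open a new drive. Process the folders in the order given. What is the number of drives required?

4

d1 (3 GB) → drive 1 (remaining 5 GB)
d2 (1 GB) → drive 1 (remaining 4 GB)
d3 (4 GB) → drive 1 (remaining 0 GB)
d4 (1 GB) → drive 2 (remaining 7 GB)
d5 (3 GB) → drive 2 (remaining 4 GB)
d6 (2 GB) → drive 2 (remaining 2 GB)
d7 (2 GB) → drive 2 (remaining 0 GB)
d8 (7 GB) → drive 3 (remaining 1 GB)
d9 (2 GB) → drive 4 (remaining 6 GB)
d10 (2 GB) → drive 4 (remaining 4 GB)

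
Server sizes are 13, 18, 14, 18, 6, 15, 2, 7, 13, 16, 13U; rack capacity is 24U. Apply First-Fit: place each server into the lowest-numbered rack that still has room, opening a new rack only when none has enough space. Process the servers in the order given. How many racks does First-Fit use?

8 racks

rack 1: place 13U, 11U left
rack 2: place 18U, 6U left
rack 3: place 14U, 10U left
rack 4: place 18U, 6U left
rack 1: place 6U, 5U left
rack 5: place 15U, 9U left
rack 1: place 2U, 3U left
rack 3: place 7U, 3U left
rack 6: place 13U, 11U left
rack 7: place 16U, 8U left
rack 8: place 13U, 11U left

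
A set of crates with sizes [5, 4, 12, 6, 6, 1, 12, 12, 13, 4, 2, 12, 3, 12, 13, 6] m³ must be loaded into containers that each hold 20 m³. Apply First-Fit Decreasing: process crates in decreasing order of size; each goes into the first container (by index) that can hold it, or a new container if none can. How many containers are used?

Sorted descending: 13, 13, 12, 12, 12, 12, 12, 6, 6, 6, 5, 4, 4, 3, 2, 1.
13 m³ → container 1 (remaining 7 m³)
13 m³ → container 2 (remaining 7 m³)
12 m³ → container 3 (remaining 8 m³)
12 m³ → container 4 (remaining 8 m³)
12 m³ → container 5 (remaining 8 m³)
12 m³ → container 6 (remaining 8 m³)
12 m³ → container 7 (remaining 8 m³)
6 m³ → container 1 (remaining 1 m³)
6 m³ → container 2 (remaining 1 m³)
6 m³ → container 3 (remaining 2 m³)
5 m³ → container 4 (remaining 3 m³)
4 m³ → container 5 (remaining 4 m³)
4 m³ → container 5 (remaining 0 m³)
3 m³ → container 4 (remaining 0 m³)
2 m³ → container 3 (remaining 0 m³)
1 m³ → container 1 (remaining 0 m³)

7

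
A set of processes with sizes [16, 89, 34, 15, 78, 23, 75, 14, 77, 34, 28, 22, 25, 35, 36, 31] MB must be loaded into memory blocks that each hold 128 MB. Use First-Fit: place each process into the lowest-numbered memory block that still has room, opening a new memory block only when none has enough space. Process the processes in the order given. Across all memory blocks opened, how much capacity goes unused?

136

Put 16 MB in memory block 1; 112 MB remain.
Put 89 MB in memory block 1; 23 MB remain.
Put 34 MB in memory block 2; 94 MB remain.
Put 15 MB in memory block 1; 8 MB remain.
Put 78 MB in memory block 2; 16 MB remain.
Put 23 MB in memory block 3; 105 MB remain.
Put 75 MB in memory block 3; 30 MB remain.
Put 14 MB in memory block 2; 2 MB remain.
Put 77 MB in memory block 4; 51 MB remain.
Put 34 MB in memory block 4; 17 MB remain.
Put 28 MB in memory block 3; 2 MB remain.
Put 22 MB in memory block 5; 106 MB remain.
Put 25 MB in memory block 5; 81 MB remain.
Put 35 MB in memory block 5; 46 MB remain.
Put 36 MB in memory block 5; 10 MB remain.
Put 31 MB in memory block 6; 97 MB remain.
6 memory blocks × 128 MB = 768 MB; used 632 MB; unused 136 MB.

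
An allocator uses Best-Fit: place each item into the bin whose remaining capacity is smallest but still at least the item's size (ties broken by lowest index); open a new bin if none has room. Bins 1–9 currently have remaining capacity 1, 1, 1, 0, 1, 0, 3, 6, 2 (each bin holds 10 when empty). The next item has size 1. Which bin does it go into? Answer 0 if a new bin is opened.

Bins with room: bin 1 (1), bin 2 (1), bin 3 (1), bin 5 (1), bin 7 (3), bin 8 (6), bin 9 (2).
Tightest fit is bin 1 with 1 free.

1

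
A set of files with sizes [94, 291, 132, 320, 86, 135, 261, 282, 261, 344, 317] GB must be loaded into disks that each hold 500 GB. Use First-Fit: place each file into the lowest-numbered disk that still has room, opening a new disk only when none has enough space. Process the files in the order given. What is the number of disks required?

94 GB → disk 1 (remaining 406 GB)
291 GB → disk 1 (remaining 115 GB)
132 GB → disk 2 (remaining 368 GB)
320 GB → disk 2 (remaining 48 GB)
86 GB → disk 1 (remaining 29 GB)
135 GB → disk 3 (remaining 365 GB)
261 GB → disk 3 (remaining 104 GB)
282 GB → disk 4 (remaining 218 GB)
261 GB → disk 5 (remaining 239 GB)
344 GB → disk 6 (remaining 156 GB)
317 GB → disk 7 (remaining 183 GB)
Final disks: [94,291,86] [132,320] [135,261] [282] [261] [344] [317].

7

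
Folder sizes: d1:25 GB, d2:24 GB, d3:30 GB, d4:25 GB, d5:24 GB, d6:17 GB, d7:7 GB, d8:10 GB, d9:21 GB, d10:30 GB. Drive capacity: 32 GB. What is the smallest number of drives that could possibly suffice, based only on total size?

Total size = 25 + 24 + 30 + 25 + 24 + 17 + 7 + 10 + 21 + 30 = 213 GB.
⌈213 / 32⌉ = 7.

7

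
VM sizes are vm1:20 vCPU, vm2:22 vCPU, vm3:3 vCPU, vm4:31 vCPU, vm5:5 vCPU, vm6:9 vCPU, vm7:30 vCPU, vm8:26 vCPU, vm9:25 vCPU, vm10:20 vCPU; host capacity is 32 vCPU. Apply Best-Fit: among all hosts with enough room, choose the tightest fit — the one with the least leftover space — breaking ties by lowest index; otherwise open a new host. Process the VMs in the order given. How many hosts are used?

Put vm1 (20 vCPU) in host 1; 12 vCPU remain.
Put vm2 (22 vCPU) in host 2; 10 vCPU remain.
Put vm3 (3 vCPU) in host 2; 7 vCPU remain.
Put vm4 (31 vCPU) in host 3; 1 vCPU remain.
Put vm5 (5 vCPU) in host 2; 2 vCPU remain.
Put vm6 (9 vCPU) in host 1; 3 vCPU remain.
Put vm7 (30 vCPU) in host 4; 2 vCPU remain.
Put vm8 (26 vCPU) in host 5; 6 vCPU remain.
Put vm9 (25 vCPU) in host 6; 7 vCPU remain.
Put vm10 (20 vCPU) in host 7; 12 vCPU remain.

7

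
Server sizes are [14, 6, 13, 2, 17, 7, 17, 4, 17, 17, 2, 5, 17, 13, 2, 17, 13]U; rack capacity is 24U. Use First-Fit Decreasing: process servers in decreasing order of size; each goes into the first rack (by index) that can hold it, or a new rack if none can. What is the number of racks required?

Sorted descending: 17, 17, 17, 17, 17, 17, 14, 13, 13, 13, 7, 6, 5, 4, 2, 2, 2.
17U → rack 1 (remaining 7U)
17U → rack 2 (remaining 7U)
17U → rack 3 (remaining 7U)
17U → rack 4 (remaining 7U)
17U → rack 5 (remaining 7U)
17U → rack 6 (remaining 7U)
14U → rack 7 (remaining 10U)
13U → rack 8 (remaining 11U)
13U → rack 9 (remaining 11U)
13U → rack 10 (remaining 11U)
7U → rack 1 (remaining 0U)
6U → rack 2 (remaining 1U)
5U → rack 3 (remaining 2U)
4U → rack 4 (remaining 3U)
2U → rack 3 (remaining 0U)
2U → rack 4 (remaining 1U)
2U → rack 5 (remaining 5U)
Final racks: [17,7] [17,6] [17,5,2] [17,4,2] [17,2] [17] [14] [13] [13] [13].

10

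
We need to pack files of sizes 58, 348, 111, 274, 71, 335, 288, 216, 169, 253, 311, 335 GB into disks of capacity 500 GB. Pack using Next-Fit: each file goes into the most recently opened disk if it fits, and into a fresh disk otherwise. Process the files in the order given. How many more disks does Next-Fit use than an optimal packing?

1

Next-Fit: [58,348] [111,274,71] [335] [288] [216,169] [253] [311] [335] → 8 disks.
7 files exceed 250 GB (half the capacity), and no two of those can share a disk, so at least 7 disks are needed.
An optimal packing achieves that bound: [348,111] [335,71,58] [335] [311,169] [288] [274,216] [253] → 7 disks.
Excess: 8 − 7 = 1.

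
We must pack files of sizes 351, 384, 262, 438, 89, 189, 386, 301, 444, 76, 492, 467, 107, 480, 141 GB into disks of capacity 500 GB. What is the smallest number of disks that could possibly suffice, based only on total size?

10

Total size = 351 + 384 + 262 + 438 + 89 + 189 + 386 + 301 + 444 + 76 + 492 + 467 + 107 + 480 + 141 = 4607 GB.
⌈4607 / 500⌉ = 10.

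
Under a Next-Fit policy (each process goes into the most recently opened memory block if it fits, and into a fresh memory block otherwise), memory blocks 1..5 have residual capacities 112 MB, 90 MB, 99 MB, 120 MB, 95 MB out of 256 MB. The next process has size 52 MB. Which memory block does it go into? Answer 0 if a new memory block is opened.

Next-Fit only looks at memory block 5, which has 95 MB free.
52 MB fits there.

5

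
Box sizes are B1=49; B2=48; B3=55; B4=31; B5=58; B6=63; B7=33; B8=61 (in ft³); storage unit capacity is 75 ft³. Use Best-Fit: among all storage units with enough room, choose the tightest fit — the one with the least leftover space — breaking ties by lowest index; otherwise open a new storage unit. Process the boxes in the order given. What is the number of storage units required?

7

storage unit 1: place B1 (49 ft³), 26 ft³ left
storage unit 2: place B2 (48 ft³), 27 ft³ left
storage unit 3: place B3 (55 ft³), 20 ft³ left
storage unit 4: place B4 (31 ft³), 44 ft³ left
storage unit 5: place B5 (58 ft³), 17 ft³ left
storage unit 6: place B6 (63 ft³), 12 ft³ left
storage unit 4: place B7 (33 ft³), 11 ft³ left
storage unit 7: place B8 (61 ft³), 14 ft³ left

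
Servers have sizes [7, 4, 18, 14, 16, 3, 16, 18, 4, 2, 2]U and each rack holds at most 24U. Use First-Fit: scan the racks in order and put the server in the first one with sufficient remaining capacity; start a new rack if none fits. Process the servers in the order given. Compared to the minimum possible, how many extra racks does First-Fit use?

First-Fit: [7,4,3,4,2,2] [18] [14] [16] [16] [18] → 6 racks.
Total size 104U; any packing needs at least ⌈104/24⌉ = 5 racks.
An optimal packing achieves that bound: [18,4,2] [18,4,2] [16,7] [16,3] [14] → 5 racks.
Excess: 6 − 5 = 1.

1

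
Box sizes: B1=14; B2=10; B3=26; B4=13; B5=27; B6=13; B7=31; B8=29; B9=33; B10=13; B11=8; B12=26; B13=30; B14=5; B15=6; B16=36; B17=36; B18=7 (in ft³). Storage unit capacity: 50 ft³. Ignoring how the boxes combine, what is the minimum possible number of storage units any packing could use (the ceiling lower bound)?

Total size = 14 + 10 + 26 + 13 + 27 + 13 + 31 + 29 + 33 + 13 + 8 + 26 + 30 + 5 + 6 + 36 + 36 + 7 = 363 ft³.
⌈363 / 50⌉ = 8.

8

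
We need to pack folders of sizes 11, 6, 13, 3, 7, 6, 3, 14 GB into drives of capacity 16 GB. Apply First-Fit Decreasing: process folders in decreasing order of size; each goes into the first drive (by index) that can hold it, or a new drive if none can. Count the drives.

Sorted descending: 14, 13, 11, 7, 6, 6, 3, 3.
14 GB → drive 1 (remaining 2 GB)
13 GB → drive 2 (remaining 3 GB)
11 GB → drive 3 (remaining 5 GB)
7 GB → drive 4 (remaining 9 GB)
6 GB → drive 4 (remaining 3 GB)
6 GB → drive 5 (remaining 10 GB)
3 GB → drive 2 (remaining 0 GB)
3 GB → drive 3 (remaining 2 GB)

5 drives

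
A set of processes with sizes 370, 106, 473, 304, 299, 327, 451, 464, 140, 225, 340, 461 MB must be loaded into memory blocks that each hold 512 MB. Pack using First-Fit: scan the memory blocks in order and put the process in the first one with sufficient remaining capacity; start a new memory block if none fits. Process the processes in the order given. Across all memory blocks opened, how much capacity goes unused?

1160

370 MB → memory block 1 (remaining 142 MB)
106 MB → memory block 1 (remaining 36 MB)
473 MB → memory block 2 (remaining 39 MB)
304 MB → memory block 3 (remaining 208 MB)
299 MB → memory block 4 (remaining 213 MB)
327 MB → memory block 5 (remaining 185 MB)
451 MB → memory block 6 (remaining 61 MB)
464 MB → memory block 7 (remaining 48 MB)
140 MB → memory block 3 (remaining 68 MB)
225 MB → memory block 8 (remaining 287 MB)
340 MB → memory block 9 (remaining 172 MB)
461 MB → memory block 10 (remaining 51 MB)
10 memory blocks × 512 MB = 5120 MB; used 3960 MB; unused 1160 MB.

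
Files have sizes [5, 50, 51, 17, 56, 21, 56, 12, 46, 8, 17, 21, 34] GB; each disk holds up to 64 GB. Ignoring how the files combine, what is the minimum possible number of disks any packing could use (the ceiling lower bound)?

7

Total size = 5 + 50 + 51 + 17 + 56 + 21 + 56 + 12 + 46 + 8 + 17 + 21 + 34 = 394 GB.
⌈394 / 64⌉ = 7.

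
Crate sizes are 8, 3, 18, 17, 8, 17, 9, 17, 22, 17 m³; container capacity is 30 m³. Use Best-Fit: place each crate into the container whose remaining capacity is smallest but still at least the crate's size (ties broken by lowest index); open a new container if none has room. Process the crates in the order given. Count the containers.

Put 8 m³ in container 1; 22 m³ remain.
Put 3 m³ in container 1; 19 m³ remain.
Put 18 m³ in container 1; 1 m³ remain.
Put 17 m³ in container 2; 13 m³ remain.
Put 8 m³ in container 2; 5 m³ remain.
Put 17 m³ in container 3; 13 m³ remain.
Put 9 m³ in container 3; 4 m³ remain.
Put 17 m³ in container 4; 13 m³ remain.
Put 22 m³ in container 5; 8 m³ remain.
Put 17 m³ in container 6; 13 m³ remain.
Final containers: [8,3,18] [17,8] [17,9] [17] [22] [17].

6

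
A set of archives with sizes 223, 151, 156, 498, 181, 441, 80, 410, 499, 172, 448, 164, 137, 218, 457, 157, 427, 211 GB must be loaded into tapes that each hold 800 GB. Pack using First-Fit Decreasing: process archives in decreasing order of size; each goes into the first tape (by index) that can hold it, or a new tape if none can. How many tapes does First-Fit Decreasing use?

Sorted descending: 499, 498, 457, 448, 441, 427, 410, 223, 218, 211, 181, 172, 164, 157, 156, 151, 137, 80.
Put 499 GB in tape 1; 301 GB remain.
Put 498 GB in tape 2; 302 GB remain.
Put 457 GB in tape 3; 343 GB remain.
Put 448 GB in tape 4; 352 GB remain.
Put 441 GB in tape 5; 359 GB remain.
Put 427 GB in tape 6; 373 GB remain.
Put 410 GB in tape 7; 390 GB remain.
Put 223 GB in tape 1; 78 GB remain.
Put 218 GB in tape 2; 84 GB remain.
Put 211 GB in tape 3; 132 GB remain.
Put 181 GB in tape 4; 171 GB remain.
Put 172 GB in tape 5; 187 GB remain.
Put 164 GB in tape 4; 7 GB remain.
Put 157 GB in tape 5; 30 GB remain.
Put 156 GB in tape 6; 217 GB remain.
Put 151 GB in tape 6; 66 GB remain.
Put 137 GB in tape 7; 253 GB remain.
Put 80 GB in tape 2; 4 GB remain.

7 tapes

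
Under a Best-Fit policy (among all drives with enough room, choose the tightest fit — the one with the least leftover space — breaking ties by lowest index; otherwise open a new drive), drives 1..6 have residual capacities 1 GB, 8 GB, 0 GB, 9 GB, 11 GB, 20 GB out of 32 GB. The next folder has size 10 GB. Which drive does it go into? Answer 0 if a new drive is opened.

5

Drives with room: drive 5 (11 GB), drive 6 (20 GB).
Tightest fit is drive 5 with 11 GB free.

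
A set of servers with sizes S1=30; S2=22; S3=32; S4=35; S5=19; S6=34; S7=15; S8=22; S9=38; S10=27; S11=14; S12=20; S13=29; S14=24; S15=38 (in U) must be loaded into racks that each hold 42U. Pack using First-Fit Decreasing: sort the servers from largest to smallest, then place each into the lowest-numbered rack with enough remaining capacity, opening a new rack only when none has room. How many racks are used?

11 racks

Sorted descending: 38, 38, 35, 34, 32, 30, 29, 27, 24, 22, 22, 20, 19, 15, 14.
Put 38U in rack 1; 4U remain.
Put 38U in rack 2; 4U remain.
Put 35U in rack 3; 7U remain.
Put 34U in rack 4; 8U remain.
Put 32U in rack 5; 10U remain.
Put 30U in rack 6; 12U remain.
Put 29U in rack 7; 13U remain.
Put 27U in rack 8; 15U remain.
Put 24U in rack 9; 18U remain.
Put 22U in rack 10; 20U remain.
Put 22U in rack 11; 20U remain.
Put 20U in rack 10; 0U remain.
Put 19U in rack 11; 1U remain.
Put 15U in rack 8; 0U remain.
Put 14U in rack 9; 4U remain.
Final racks: [38] [38] [35] [34] [32] [30] [29] [27,15] [24,14] [22,20] [22,19].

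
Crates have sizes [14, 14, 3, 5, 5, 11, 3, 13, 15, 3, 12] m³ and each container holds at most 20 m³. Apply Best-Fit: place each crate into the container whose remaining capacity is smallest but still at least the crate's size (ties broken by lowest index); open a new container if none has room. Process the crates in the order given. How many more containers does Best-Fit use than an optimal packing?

0

Best-Fit: [14,3,3] [14,5] [5,11,3] [13] [15] [12] → 6 containers.
6 crates exceed 10 m³ (half the capacity), and no two of those can share a container, so at least 6 containers are needed.
So 6 is already optimal.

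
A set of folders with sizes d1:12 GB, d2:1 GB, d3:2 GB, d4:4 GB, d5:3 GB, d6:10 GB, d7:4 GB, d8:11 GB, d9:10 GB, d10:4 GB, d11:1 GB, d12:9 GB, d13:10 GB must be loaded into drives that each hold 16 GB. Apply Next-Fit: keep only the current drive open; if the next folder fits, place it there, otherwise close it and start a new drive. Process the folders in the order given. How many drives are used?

7 drives

drive 1: place d1 (12 GB), 4 GB left
drive 1: place d2 (1 GB), 3 GB left
drive 1: place d3 (2 GB), 1 GB left
drive 2: place d4 (4 GB), 12 GB left
drive 2: place d5 (3 GB), 9 GB left
drive 3: place d6 (10 GB), 6 GB left
drive 3: place d7 (4 GB), 2 GB left
drive 4: place d8 (11 GB), 5 GB left
drive 5: place d9 (10 GB), 6 GB left
drive 5: place d10 (4 GB), 2 GB left
drive 5: place d11 (1 GB), 1 GB left
drive 6: place d12 (9 GB), 7 GB left
drive 7: place d13 (10 GB), 6 GB left
Final drives: [12,1,2] [4,3] [10,4] [11] [10,4,1] [9] [10].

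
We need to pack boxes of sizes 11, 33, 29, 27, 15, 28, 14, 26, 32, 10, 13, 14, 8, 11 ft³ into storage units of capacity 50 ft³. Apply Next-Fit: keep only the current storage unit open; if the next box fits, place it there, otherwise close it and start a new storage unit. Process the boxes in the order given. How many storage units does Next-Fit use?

11 ft³ → storage unit 1 (remaining 39 ft³)
33 ft³ → storage unit 1 (remaining 6 ft³)
29 ft³ → storage unit 2 (remaining 21 ft³)
27 ft³ → storage unit 3 (remaining 23 ft³)
15 ft³ → storage unit 3 (remaining 8 ft³)
28 ft³ → storage unit 4 (remaining 22 ft³)
14 ft³ → storage unit 4 (remaining 8 ft³)
26 ft³ → storage unit 5 (remaining 24 ft³)
32 ft³ → storage unit 6 (remaining 18 ft³)
10 ft³ → storage unit 6 (remaining 8 ft³)
13 ft³ → storage unit 7 (remaining 37 ft³)
14 ft³ → storage unit 7 (remaining 23 ft³)
8 ft³ → storage unit 7 (remaining 15 ft³)
11 ft³ → storage unit 7 (remaining 4 ft³)

7 storage units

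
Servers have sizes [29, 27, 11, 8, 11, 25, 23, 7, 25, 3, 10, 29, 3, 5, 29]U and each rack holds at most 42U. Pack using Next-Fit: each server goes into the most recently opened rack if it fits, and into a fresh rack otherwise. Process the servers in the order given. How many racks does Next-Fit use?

8

29U → rack 1 (remaining 13U)
27U → rack 2 (remaining 15U)
11U → rack 2 (remaining 4U)
8U → rack 3 (remaining 34U)
11U → rack 3 (remaining 23U)
25U → rack 4 (remaining 17U)
23U → rack 5 (remaining 19U)
7U → rack 5 (remaining 12U)
25U → rack 6 (remaining 17U)
3U → rack 6 (remaining 14U)
10U → rack 6 (remaining 4U)
29U → rack 7 (remaining 13U)
3U → rack 7 (remaining 10U)
5U → rack 7 (remaining 5U)
29U → rack 8 (remaining 13U)
Final racks: [29] [27,11] [8,11] [25] [23,7] [25,3,10] [29,3,5] [29].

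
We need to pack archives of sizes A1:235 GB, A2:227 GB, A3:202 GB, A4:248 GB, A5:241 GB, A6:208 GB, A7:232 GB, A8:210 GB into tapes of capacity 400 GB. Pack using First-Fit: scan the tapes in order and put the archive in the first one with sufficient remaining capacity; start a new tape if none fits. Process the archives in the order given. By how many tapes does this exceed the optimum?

First-Fit: [235] [227] [202] [248] [241] [208] [232] [210] → 8 tapes.
8 archives exceed 200 GB (half the capacity), and no two of those can share a tape, so at least 8 tapes are needed.
So 8 is already optimal.

0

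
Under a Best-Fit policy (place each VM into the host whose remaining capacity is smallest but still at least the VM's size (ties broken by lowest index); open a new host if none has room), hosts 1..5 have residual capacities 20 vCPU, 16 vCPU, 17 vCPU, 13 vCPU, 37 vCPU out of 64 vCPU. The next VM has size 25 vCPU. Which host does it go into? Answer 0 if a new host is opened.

Hosts with room: host 5 (37 vCPU).
Tightest fit is host 5 with 37 vCPU free.

5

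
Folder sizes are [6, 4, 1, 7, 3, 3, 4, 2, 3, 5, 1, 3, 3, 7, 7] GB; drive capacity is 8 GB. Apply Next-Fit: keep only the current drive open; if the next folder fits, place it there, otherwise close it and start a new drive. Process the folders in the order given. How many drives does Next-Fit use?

9

drive 1: place 6 GB, 2 GB left
drive 2: place 4 GB, 4 GB left
drive 2: place 1 GB, 3 GB left
drive 3: place 7 GB, 1 GB left
drive 4: place 3 GB, 5 GB left
drive 4: place 3 GB, 2 GB left
drive 5: place 4 GB, 4 GB left
drive 5: place 2 GB, 2 GB left
drive 6: place 3 GB, 5 GB left
drive 6: place 5 GB, 0 GB left
drive 7: place 1 GB, 7 GB left
drive 7: place 3 GB, 4 GB left
drive 7: place 3 GB, 1 GB left
drive 8: place 7 GB, 1 GB left
drive 9: place 7 GB, 1 GB left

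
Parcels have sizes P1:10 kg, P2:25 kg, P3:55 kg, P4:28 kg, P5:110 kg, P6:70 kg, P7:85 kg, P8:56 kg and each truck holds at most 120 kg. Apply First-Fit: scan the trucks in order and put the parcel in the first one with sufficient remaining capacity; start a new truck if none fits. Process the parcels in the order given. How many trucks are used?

5

P1 (10 kg) → truck 1 (remaining 110 kg)
P2 (25 kg) → truck 1 (remaining 85 kg)
P3 (55 kg) → truck 1 (remaining 30 kg)
P4 (28 kg) → truck 1 (remaining 2 kg)
P5 (110 kg) → truck 2 (remaining 10 kg)
P6 (70 kg) → truck 3 (remaining 50 kg)
P7 (85 kg) → truck 4 (remaining 35 kg)
P8 (56 kg) → truck 5 (remaining 64 kg)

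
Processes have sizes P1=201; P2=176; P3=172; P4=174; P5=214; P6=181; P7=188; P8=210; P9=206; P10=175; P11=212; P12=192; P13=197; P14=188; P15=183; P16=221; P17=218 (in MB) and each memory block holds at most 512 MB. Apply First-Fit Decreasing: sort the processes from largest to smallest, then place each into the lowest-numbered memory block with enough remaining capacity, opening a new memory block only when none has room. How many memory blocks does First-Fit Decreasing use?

Sorted descending: 221, 218, 214, 212, 210, 206, 201, 197, 192, 188, 188, 183, 181, 176, 175, 174, 172.
memory block 1: place 221 MB, 291 MB left
memory block 1: place 218 MB, 73 MB left
memory block 2: place 214 MB, 298 MB left
memory block 2: place 212 MB, 86 MB left
memory block 3: place 210 MB, 302 MB left
memory block 3: place 206 MB, 96 MB left
memory block 4: place 201 MB, 311 MB left
memory block 4: place 197 MB, 114 MB left
memory block 5: place 192 MB, 320 MB left
memory block 5: place 188 MB, 132 MB left
memory block 6: place 188 MB, 324 MB left
memory block 6: place 183 MB, 141 MB left
memory block 7: place 181 MB, 331 MB left
memory block 7: place 176 MB, 155 MB left
memory block 8: place 175 MB, 337 MB left
memory block 8: place 174 MB, 163 MB left
memory block 9: place 172 MB, 340 MB left
Final memory blocks: [221,218] [214,212] [210,206] [201,197] [192,188] [188,183] [181,176] [175,174] [172].

9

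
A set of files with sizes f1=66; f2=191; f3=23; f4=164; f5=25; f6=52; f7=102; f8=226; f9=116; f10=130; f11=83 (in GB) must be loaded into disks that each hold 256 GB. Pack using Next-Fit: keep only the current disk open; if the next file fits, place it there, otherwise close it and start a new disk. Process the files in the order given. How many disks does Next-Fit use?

7 disks

disk 1: place f1 (66 GB), 190 GB left
disk 2: place f2 (191 GB), 65 GB left
disk 2: place f3 (23 GB), 42 GB left
disk 3: place f4 (164 GB), 92 GB left
disk 3: place f5 (25 GB), 67 GB left
disk 3: place f6 (52 GB), 15 GB left
disk 4: place f7 (102 GB), 154 GB left
disk 5: place f8 (226 GB), 30 GB left
disk 6: place f9 (116 GB), 140 GB left
disk 6: place f10 (130 GB), 10 GB left
disk 7: place f11 (83 GB), 173 GB left
Final disks: [66] [191,23] [164,25,52] [102] [226] [116,130] [83].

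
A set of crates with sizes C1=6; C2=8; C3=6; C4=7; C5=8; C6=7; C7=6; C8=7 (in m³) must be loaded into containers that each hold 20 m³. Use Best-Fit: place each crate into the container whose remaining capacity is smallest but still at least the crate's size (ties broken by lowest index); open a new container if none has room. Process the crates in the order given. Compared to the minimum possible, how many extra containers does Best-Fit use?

Best-Fit: [6,8,6] [7,8] [7,6,7] → 3 containers.
Total size 55 m³; any packing needs at least ⌈55/20⌉ = 3 containers.
So 3 is already optimal.

0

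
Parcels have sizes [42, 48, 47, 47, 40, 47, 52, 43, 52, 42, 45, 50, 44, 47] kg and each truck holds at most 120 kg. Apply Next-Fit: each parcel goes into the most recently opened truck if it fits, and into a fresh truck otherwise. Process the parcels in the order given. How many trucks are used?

7 trucks

Put 42 kg in truck 1; 78 kg remain.
Put 48 kg in truck 1; 30 kg remain.
Put 47 kg in truck 2; 73 kg remain.
Put 47 kg in truck 2; 26 kg remain.
Put 40 kg in truck 3; 80 kg remain.
Put 47 kg in truck 3; 33 kg remain.
Put 52 kg in truck 4; 68 kg remain.
Put 43 kg in truck 4; 25 kg remain.
Put 52 kg in truck 5; 68 kg remain.
Put 42 kg in truck 5; 26 kg remain.
Put 45 kg in truck 6; 75 kg remain.
Put 50 kg in truck 6; 25 kg remain.
Put 44 kg in truck 7; 76 kg remain.
Put 47 kg in truck 7; 29 kg remain.
Final trucks: [42,48] [47,47] [40,47] [52,43] [52,42] [45,50] [44,47].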